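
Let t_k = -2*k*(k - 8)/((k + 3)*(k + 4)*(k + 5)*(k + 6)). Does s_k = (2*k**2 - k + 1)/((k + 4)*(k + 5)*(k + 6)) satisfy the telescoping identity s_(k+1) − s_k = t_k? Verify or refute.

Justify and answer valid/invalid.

Invalid: residual 3*(4*k**2 - 17*k + 1)/(k**5 + 25*k**4 + 245*k**3 + 1175*k**2 + 2754*k + 2520) ≠ 0.

s_(k+1) = (-k + 2*(k + 1)**2)/((k + 5)*(k + 6)*(k + 7))
s_(k+1) − s_k = (-2*k**2 + 20*k + 1)/(k**4 + 22*k**3 + 179*k**2 + 638*k + 840)
(s_(k+1) − s_k) − t_k = 3*(4*k**2 - 17*k + 1)/(k**5 + 25*k**4 + 245*k**3 + 1175*k**2 + 2754*k + 2520)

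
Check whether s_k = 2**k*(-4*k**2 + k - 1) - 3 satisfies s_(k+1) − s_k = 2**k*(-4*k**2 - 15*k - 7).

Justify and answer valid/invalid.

s_(k+1) = 2**(k + 1)*(k - 4*(k + 1)**2) - 3
s_(k+1) − s_k = 2**k*(-4*k**2 - 15*k - 7)
(s_(k+1) − s_k) − t_k = 0

valid (s_(k+1) − s_k reduces to t_k)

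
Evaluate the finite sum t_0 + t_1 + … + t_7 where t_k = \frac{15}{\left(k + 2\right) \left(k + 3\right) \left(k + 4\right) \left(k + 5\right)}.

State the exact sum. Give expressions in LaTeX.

Ratio r(k) = (k + 2)/(k + 6).
Factor: A=k + 2; B=k + 6; C=1.
Key eq: (k + 2)·f(k+1) = (k + 5)·f(k) + (1).
deg f ≤ 3 (via 1,1,0).
A polynomial solution: f(k) = k*(k**2 + 9*k + 26)/72.
Get s_k = R·t_k = 5*k*(k**2 + 9*k + 26)/(24*(k + 2)*(k + 3)*(k + 4)) with R(k) = B(k−1)f(k)/C(k) = k*(k + 5)*(k**2 + 9*k + 26)/72.
s_(k+1) − s_k = 15/(k**4 + 14*k**3 + 71*k**2 + 154*k + 120) = t_k.
Evaluate s at k=8 and k=0: 9/44 and 0; difference 9/44.

Σ = 9/44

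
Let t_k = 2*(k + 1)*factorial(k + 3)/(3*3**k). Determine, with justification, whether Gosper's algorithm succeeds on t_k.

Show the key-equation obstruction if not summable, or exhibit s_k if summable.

Yes. s_k = 2*factorial(k + 3)/3**k.

Compute t_(k+1)/t_k: get (k + 2)*(k + 4)/(3*(k + 1)).
Take A(k)=k/3 + 4/3, B(k)=1, C(k)=k + 1.
Set up (k/3 + 4/3)·f(k+1) − (1)·f(k) − (k + 1) = 0.
Degrees (1,0,1) ⇒ d ≤ 0.
A polynomial solution: f(k) = 3.
Certificate R = B(k−1)f/C = 3/(k + 1) gives s_k = 2*factorial(k + 3)/3**k.
s_(k+1) − s_k = 2*(k + 1)*factorial(k + 3)/(3*3**k) = t_k.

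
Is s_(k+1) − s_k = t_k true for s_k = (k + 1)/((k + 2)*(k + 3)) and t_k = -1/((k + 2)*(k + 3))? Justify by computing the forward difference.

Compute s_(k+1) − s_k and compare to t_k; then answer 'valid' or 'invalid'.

Invalid: residual 4/(k**3 + 9*k**2 + 26*k + 24) ≠ 0.

s_(k+1) = (k + 2)/((k + 3)*(k + 4))
s_(k+1) − s_k = -k/(k**3 + 9*k**2 + 26*k + 24)
(s_(k+1) − s_k) − t_k = 4/(k**3 + 9*k**2 + 26*k + 24)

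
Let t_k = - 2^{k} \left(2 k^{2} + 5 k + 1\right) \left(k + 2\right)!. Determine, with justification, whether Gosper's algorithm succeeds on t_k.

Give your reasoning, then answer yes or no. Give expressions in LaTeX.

Ratio r(k) = 2*(2*k**3 + 15*k**2 + 35*k + 24)/(2*k**2 + 5*k + 1).
A = 2*k + 6, B = 1, C = k**2 + 5*k/2 + 1/2.
f must satisfy (2*k + 6)·f(k+1) − (1)·f(k) = k**2 + 5*k/2 + 1/2.
Bound: deg f ≤ 1.
Coefficient equations give f(k) = (k - 1)/2.
Certificate R = B(k−1)f/C = (k - 1)/(2*k**2 + 5*k + 1) gives s_k = -2**k*(k - 1)*factorial(k + 2).
Verify: -2**k*(2*k**2 + 5*k + 1)*factorial(k + 2) matches t_k.

Yes. s_k = - 2^{k} \left(k - 1\right) \left(k + 2\right)!.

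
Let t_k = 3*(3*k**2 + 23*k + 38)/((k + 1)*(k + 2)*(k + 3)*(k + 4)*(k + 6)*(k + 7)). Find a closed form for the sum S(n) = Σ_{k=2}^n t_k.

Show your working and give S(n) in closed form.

t_(k+1)/t_k = (k + 1)*(k + 6)*(23*k + 3*(k + 1)**2 + 61)/((k + 5)*(k + 8)*(3*k**2 + 23*k + 38)).
So A=k + 1 and B=k + 8, with C=k**3 + 38*k**2/3 + 51*k + 190/3.
f must satisfy (k + 1)·f(k+1) − (k + 7)·f(k) = k**3 + 38*k**2/3 + 51*k + 190/3.
deg f ≤ 6 (via 1,1,3).
Match coefficients ⇒ f(k) = k*(k + 2)*(k + 4)*(k + 5)*(k**2 + 10*k + 27)/54.
R(k) = B(k−1)·f(k)/C(k) = k*(k + 2)*(k + 4)*(k + 7)*(k**2 + 10*k + 27)/(18*(3*k**2 + 23*k + 38)); s_k = R·t_k = k*(k**2 + 10*k + 27)/(6*(k**3 + 10*k**2 + 27*k + 18)).
Check: Δs_k = 3*(3*k**2 + 23*k + 38)/(k**6 + 23*k**5 + 207*k**4 + 925*k**3 + 2144*k**2 + 2412*k + 1008). ✓
Telescope: S(n) = s_(n+1) − s_(2) = (n**3 + 13*n**2 + 50*n + 38)/(6*(n**3 + 13*n**2 + 50*n + 56)) − (17/120) = (n**3 + 13*n**2 + 50*n - 64)/(40*(n**3 + 13*n**2 + 50*n + 56)).

S(n) = (n**3 + 13*n**2 + 50*n - 64)/(40*(n**3 + 13*n**2 + 50*n + 56))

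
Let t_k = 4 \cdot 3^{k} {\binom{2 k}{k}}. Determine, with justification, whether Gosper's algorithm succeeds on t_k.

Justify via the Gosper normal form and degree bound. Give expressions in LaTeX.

r(k) = 6*(2*k + 1)/(k + 1) after simplifying.
A = 12*k + 6, B = k + 1, C = 1.
Key eq: (12*k + 6)·f(k+1) = (k)·f(k) + (1).
From deg A=1, deg B=1, deg C=0: d=-1.
Negative degree bound (-1): no f exists, t_k not Gosper-summable.

No — t_k has no hypergeometric antidifference.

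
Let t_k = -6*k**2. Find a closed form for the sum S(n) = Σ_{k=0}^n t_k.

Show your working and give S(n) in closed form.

Compute t_(k+1)/t_k: get (k + 1)**2/k**2.
Factor: A=1; B=1; C=k**2.
Set up (1)·f(k+1) − (1)·f(k) − (k**2) = 0.
From deg A=0, deg B=0, deg C=2: d=3.
Solving with deg f ≤ 3: f(k) = k*(k - 1)*(2*k - 1)/6.
R(k) = B(k−1)·f(k)/C(k) = (k - 1)*(2*k - 1)/(6*k); s_k = R·t_k = k*(-2*k**2 + 3*k - 1).
Δs = -6*k**2, as required.
Telescope: S(n) = s_(n+1) − s_(0) = n*(-2*n**2 - 3*n - 1) − (0) = n*(-2*n**2 - 3*n - 1).

S(n) = n*(-2*n**2 - 3*n - 1)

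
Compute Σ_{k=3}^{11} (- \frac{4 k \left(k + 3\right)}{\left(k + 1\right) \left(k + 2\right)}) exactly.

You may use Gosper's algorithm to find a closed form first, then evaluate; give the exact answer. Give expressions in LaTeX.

Σ = -450/13

r(k) = (k + 1)**2*(k + 4)/(k*(k + 3)**2) after simplifying.
So A=k + 1 and B=k + 3, with C=k**2 + 3*k.
Need (k + 1)·f(k+1) − (k + 2)·f(k) = k**2 + 3*k.
Bound: deg f ≤ 2.
Solving with deg f ≤ 2: f(k) = k*(k - 1).
Then R = B(k−1)f/C = (k - 1)*(k + 2)/(k + 3), so s_k = R(k)·t_k = 4*k*(1 - k)/(k + 1).
Check: Δs_k = 4*k*(-k - 3)/(k**2 + 3*k + 2). ✓
Evaluate s at k=12 and k=3: -528/13 and -6; difference -450/13.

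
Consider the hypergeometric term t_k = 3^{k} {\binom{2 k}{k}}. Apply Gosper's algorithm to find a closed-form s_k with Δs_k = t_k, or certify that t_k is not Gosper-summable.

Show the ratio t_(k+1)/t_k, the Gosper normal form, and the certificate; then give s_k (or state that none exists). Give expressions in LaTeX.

no hypergeometric antidifference exists

t_(k+1)/t_k = 6*(2*k + 1)/(k + 1).
Gosper form: A/B · C(k+1)/C(k) with A=12*k + 6, B=k + 1, C=1.
f must satisfy (12*k + 6)·f(k+1) − (k)·f(k) = 1.
d = -1 from the (1,1,0) case.
deg f ≤ -1 is impossible — no certificate.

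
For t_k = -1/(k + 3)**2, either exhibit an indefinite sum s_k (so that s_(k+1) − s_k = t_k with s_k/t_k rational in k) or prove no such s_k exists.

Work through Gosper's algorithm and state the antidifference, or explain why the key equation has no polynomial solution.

not Gosper-summable; s_k does not exist

The ratio is (k + 3)**2/(k + 4)**2.
Normal form (A,B,C) = (k**2 + 6*k + 9, k**2 + 8*k + 16, 1).
Solve (k**2 + 6*k + 9)·f(k+1) − (k**2 + 6*k + 9)·f(k) = 1.
Bound: deg f ≤ 0.
Generic f = c0 gives residual -1; -1 = 0 cannot hold, so t_k is not Gosper-summable.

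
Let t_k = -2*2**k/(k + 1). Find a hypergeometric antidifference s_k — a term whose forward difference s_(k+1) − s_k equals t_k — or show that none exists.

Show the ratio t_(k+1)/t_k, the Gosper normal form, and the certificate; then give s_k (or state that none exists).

not Gosper-summable; s_k does not exist

r(k) = 2*(k + 1)/(k + 2) after simplifying.
So A=2*k + 2 and B=k + 2, with C=1.
Set up (2*k + 2)·f(k+1) − (k + 1)·f(k) − (1) = 0.
Bound: deg f ≤ -1.
d = -1 < 0 ⇒ no nonzero polynomial f; not summable.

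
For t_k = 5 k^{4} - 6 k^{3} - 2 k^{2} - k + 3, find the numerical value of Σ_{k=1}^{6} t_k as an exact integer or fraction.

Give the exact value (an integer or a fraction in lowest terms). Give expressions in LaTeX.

Σ = 8544

Step 1: r(k) = (5*k**4 + 14*k**3 + 10*k**2 - 3*k - 1)/(5*k**4 - 6*k**3 - 2*k**2 - k + 3).
A = 1, B = 1, C = k**4 - 6*k**3/5 - 2*k**2/5 - k/5 + 3/5.
Set up (1)·f(k+1) − (1)·f(k) − (k**4 - 6*k**3/5 - 2*k**2/5 - k/5 + 3/5) = 0.
deg f ≤ 5 (via 0,0,4).
Match coefficients ⇒ f(k) = k*(k**4 - 4*k**3 + 4*k**2 - k + 3)/5.
Get s_k = R·t_k = k*(k**4 - 4*k**3 + 4*k**2 - k + 3) with R(k) = B(k−1)f(k)/C(k) = k*(k**4 - 4*k**3 + 4*k**2 - k + 3)/(5*k**4 - 6*k**3 - 2*k**2 - k + 3).
Δs = 5*k**4 - 6*k**3 - 2*k**2 - k + 3, as required.
Σ_(k=1)^(6) t_k = s_(7) − s_(1) = 8547 − (3) = 8544.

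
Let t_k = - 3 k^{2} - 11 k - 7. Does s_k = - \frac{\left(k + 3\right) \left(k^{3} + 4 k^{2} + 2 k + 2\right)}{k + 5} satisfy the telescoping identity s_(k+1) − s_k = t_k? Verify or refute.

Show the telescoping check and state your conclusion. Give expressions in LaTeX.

s_(k+1) = (-k**4 - 11*k**3 - 41*k**2 - 61*k - 36)/(k + 6)
s_(k+1) − s_k = (-3*k**4 - 40*k**3 - 174*k**2 - 287*k - 144)/(k**2 + 11*k + 30)
(s_(k+1) − s_k) − t_k = 2*(2*k**3 + 22*k**2 + 60*k + 33)/(k**2 + 11*k + 30)

Invalid: residual \frac{2 \left(2 k^{3} + 22 k^{2} + 60 k + 33\right)}{k^{2} + 11 k + 30} ≠ 0.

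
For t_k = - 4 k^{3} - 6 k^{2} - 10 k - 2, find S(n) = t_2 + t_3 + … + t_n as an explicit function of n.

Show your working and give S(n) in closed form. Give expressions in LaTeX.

Step 1: r(k) = (2*k**3 + 9*k**2 + 17*k + 11)/(2*k**3 + 3*k**2 + 5*k + 1).
Factor: A=1; B=1; C=k**3 + 3*k**2/2 + 5*k/2 + 1/2.
f must satisfy (1)·f(k+1) − (1)·f(k) = k**3 + 3*k**2/2 + 5*k/2 + 1/2.
d = 4 from the (0,0,3) case.
Solve for f: f(k) = k*(k**3 + 3*k - 2)/4 (degree 4 ≤ 4).
Certificate R = B(k−1)f/C = k*(k**3 + 3*k - 2)/(2*(2*k**3 + 3*k**2 + 5*k + 1)) gives s_k = k*(-k**3 - 3*k + 2).
Verify: -4*k**3 - 6*k**2 - 10*k - 2 matches t_k.
Σ_(k=2)^n t_k = s_(n+1) − s_(2) = (-n**4 - 4*n**3 - 9*n**2 - 8*n - 2) − (-24), i.e. -n**4 - 4*n**3 - 9*n**2 - 8*n + 22.

S(n) = - n^{4} - 4 n^{3} - 9 n^{2} - 8 n + 22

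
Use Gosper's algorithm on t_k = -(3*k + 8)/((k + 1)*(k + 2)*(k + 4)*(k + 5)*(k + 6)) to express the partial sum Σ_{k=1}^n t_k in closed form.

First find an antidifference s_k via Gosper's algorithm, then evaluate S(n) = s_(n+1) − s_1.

S(n) = n*(-n**2 - 13*n - 52)/(60*(n**3 + 13*n**2 + 52*n + 60))

Compute t_(k+1)/t_k: get (k + 1)*(k + 4)*(3*k + 11)/((k + 3)*(k + 7)*(3*k + 8)).
Take A(k)=k + 1, B(k)=k + 7, C(k)=k**2 + 17*k/3 + 8.
Key eq: (k + 1)·f(k+1) = (k + 6)·f(k) + (k**2 + 17*k/3 + 8).
Bound: deg f ≤ 5.
Solving with deg f ≤ 5: f(k) = k*(k + 2)*(k + 3)*(k**2 + 10*k + 29)/60.
R(k) = B(k−1)·f(k)/C(k) = k*(k + 2)*(k + 6)*(k**2 + 10*k + 29)/(20*(3*k + 8)); s_k = R·t_k = k*(-k**2 - 10*k - 29)/(20*(k**3 + 10*k**2 + 29*k + 20)).
Check: Δs_k = (-3*k - 8)/(k**5 + 18*k**4 + 121*k**3 + 372*k**2 + 508*k + 240). ✓
Σ_(k=1)^n t_k = s_(n+1) − s_(1) = ((-n**3 - 13*n**2 - 52*n - 40)/(20*(n**3 + 13*n**2 + 52*n + 60))) − (-1/30), i.e. n*(-n**2 - 13*n - 52)/(60*(n**3 + 13*n**2 + 52*n + 60)).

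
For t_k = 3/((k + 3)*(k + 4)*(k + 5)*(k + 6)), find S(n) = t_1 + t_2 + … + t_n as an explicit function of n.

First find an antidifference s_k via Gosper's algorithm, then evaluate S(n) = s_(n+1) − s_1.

S(n) = n*(n**2 + 15*n + 74)/(120*(n**3 + 15*n**2 + 74*n + 120))

r(k) = (k + 3)/(k + 7) after simplifying.
Gosper form: A/B · C(k+1)/C(k) with A=k + 3, B=k + 7, C=1.
Key eq: (k + 3)·f(k+1) = (k + 6)·f(k) + (1).
Degrees (1,1,0) ⇒ d ≤ 3.
Solve for f: f(k) = k*(k**2 + 12*k + 47)/180 (degree 3 ≤ 3).
Then R = B(k−1)f/C = k*(k + 6)*(k**2 + 12*k + 47)/180, so s_k = R(k)·t_k = k*(k**2 + 12*k + 47)/(60*(k + 3)*(k + 4)*(k + 5)).
s_(k+1) − s_k = 3/(k**4 + 18*k**3 + 119*k**2 + 342*k + 360) = t_k.
Evaluate: s_(n+1) = (n**3 + 15*n**2 + 74*n + 60)/(60*(n**3 + 15*n**2 + 74*n + 120)); subtract s_(1) = 1/120 ⇒ S(n) = n*(n**2 + 15*n + 74)/(120*(n**3 + 15*n**2 + 74*n + 120)).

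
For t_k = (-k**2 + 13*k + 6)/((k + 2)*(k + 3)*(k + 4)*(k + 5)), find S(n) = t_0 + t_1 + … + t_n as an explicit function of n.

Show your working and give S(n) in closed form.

Step 1: r(k) = (k + 2)*(13*k - (k + 1)**2 + 19)/((k + 6)*(-k**2 + 13*k + 6)).
Factor: A=k + 2; B=k + 6; C=k**2 - 13*k - 6.
Key eq: (k + 2)·f(k+1) = (k + 5)·f(k) + (k**2 - 13*k - 6).
d = 3 from the (1,1,2) case.
Solve for f: f(k) = -k*(k**2 + 15*k + 2)/6 (degree 3 ≤ 3).
Get s_k = R·t_k = k*(k**2 + 15*k + 2)/(6*(k + 2)*(k + 3)*(k + 4)) with R(k) = B(k−1)f(k)/C(k) = -k*(k + 5)*(k**2 + 15*k + 2)/(6*(k**2 - 13*k - 6)).
Δs = (-k**2 + 13*k + 6)/(k**4 + 14*k**3 + 71*k**2 + 154*k + 120), as required.
Σ_(k=0)^n t_k = s_(n+1) − s_(0) = ((n**3 + 18*n**2 + 35*n + 18)/(6*(n**3 + 12*n**2 + 47*n + 60))) − (0), i.e. (n**3 + 18*n**2 + 35*n + 18)/(6*(n**3 + 12*n**2 + 47*n + 60)).

S(n) = (n**3 + 18*n**2 + 35*n + 18)/(6*(n**3 + 12*n**2 + 47*n + 60))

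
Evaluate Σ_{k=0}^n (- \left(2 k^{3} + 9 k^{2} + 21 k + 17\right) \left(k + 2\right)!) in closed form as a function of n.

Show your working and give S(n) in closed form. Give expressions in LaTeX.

S(n) = - 2 n^{2} \left(n + 3\right)! - 5 n \left(n + 3\right)! - 7 \left(n + 3\right)! + 8

t_(k+1)/t_k = (2*k**4 + 21*k**3 + 90*k**2 + 184*k + 147)/(2*k**3 + 9*k**2 + 21*k + 17).
Normal form (A,B,C) = (k + 3, 1, k**3 + 9*k**2/2 + 21*k/2 + 17/2).
Need (k + 3)·f(k+1) − (1)·f(k) = k**3 + 9*k**2/2 + 21*k/2 + 17/2.
From deg A=1, deg B=0, deg C=3: d=2.
Match coefficients ⇒ f(k) = (2*k**2 + k + 4)/2.
Get s_k = R·t_k = -(2*k**2 + k + 4)*factorial(k + 2) with R(k) = B(k−1)f(k)/C(k) = (2*k**2 + k + 4)/(2*k**3 + 9*k**2 + 21*k + 17).
Verify: -(2*k**3 + 9*k**2 + 21*k + 17)*factorial(k + 2) matches t_k.
Σ_(k=0)^n t_k = s_(n+1) − s_(0) = (-(2*n**2 + 5*n + 7)*factorial(n + 3)) − (-8), i.e. -2*n**2*factorial(n + 3) - 5*n*factorial(n + 3) - 7*factorial(n + 3) + 8.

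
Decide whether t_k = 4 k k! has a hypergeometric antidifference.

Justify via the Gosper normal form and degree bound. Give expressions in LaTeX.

r(k) = (k + 1)**2/k after simplifying.
Gosper form: A/B · C(k+1)/C(k) with A=k + 1, B=1, C=k.
Need (k + 1)·f(k+1) − (1)·f(k) = k.
From deg A=1, deg B=0, deg C=1: d=0.
Solve for f: f(k) = 1 (degree 0 ≤ 0).
Then R = B(k−1)f/C = 1/k, so s_k = R(k)·t_k = 4*factorial(k).
Verify: 4*k*factorial(k) matches t_k.

Yes. s_k = 4 k!.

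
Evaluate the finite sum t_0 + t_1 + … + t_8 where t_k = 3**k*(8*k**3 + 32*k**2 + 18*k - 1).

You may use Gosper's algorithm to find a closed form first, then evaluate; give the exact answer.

r(k) = 3*(8*k**3 + 56*k**2 + 106*k + 57)/(8*k**3 + 32*k**2 + 18*k - 1) after simplifying.
Take A(k)=3, B(k)=1, C(k)=k**3 + 4*k**2 + 9*k/4 - 1/8.
f must satisfy (3)·f(k+1) − (1)·f(k) = k**3 + 4*k**2 + 9*k/4 - 1/8.
deg f ≤ 3 (via 0,0,3).
Solve for f: f(k) = (k - 1)*(4*k**2 + 2*k - 1)/8 (degree 3 ≤ 3).
Certificate R = B(k−1)f/C = (k - 1)*(4*k**2 + 2*k - 1)/(8*k**3 + 32*k**2 + 18*k - 1) gives s_k = 3**k*(4*k**3 - 2*k**2 - 3*k + 1).
Δs = 3**k*(8*k**3 + 32*k**2 + 18*k - 1), as required.
Sum = s_(9) − s_(0); s_(9) = 53695224, s_(0) = 1 ⇒ 53695223.

Σ = 53695223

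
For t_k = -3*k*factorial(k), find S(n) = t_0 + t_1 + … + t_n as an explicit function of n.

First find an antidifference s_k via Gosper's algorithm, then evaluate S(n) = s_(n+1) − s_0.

S(n) = 3 - 3*factorial(n + 1)

The ratio is (k + 1)**2/k.
Take A(k)=k + 1, B(k)=1, C(k)=k.
Set up (k + 1)·f(k+1) − (1)·f(k) − (k) = 0.
From deg A=1, deg B=0, deg C=1: d=0.
Coefficient equations give f(k) = 1.
R(k) = B(k−1)·f(k)/C(k) = 1/k; s_k = R·t_k = -3*factorial(k).
Check: Δs_k = -3*k*factorial(k). ✓
s_(n+1) = -3*factorial(n + 1) and s_(0) = -3, so S(n) = 3 - 3*factorial(n + 1).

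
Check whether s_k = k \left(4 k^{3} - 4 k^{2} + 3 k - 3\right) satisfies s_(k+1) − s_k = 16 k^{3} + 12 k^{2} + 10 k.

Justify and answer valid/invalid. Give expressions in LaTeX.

Valid: the claim telescopes to t_k.

s_(k+1) = k*(4*k**3 + 12*k**2 + 15*k + 7)
s_(k+1) − s_k = 2*k*(8*k**2 + 6*k + 5)
(s_(k+1) − s_k) − t_k = 0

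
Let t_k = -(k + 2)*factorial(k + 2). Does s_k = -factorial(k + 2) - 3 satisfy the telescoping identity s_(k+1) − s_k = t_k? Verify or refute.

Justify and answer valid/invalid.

s_(k+1) = -factorial(k + 3) - 3
s_(k+1) − s_k = -(k + 2)*factorial(k + 2)
(s_(k+1) − s_k) − t_k = 0

valid; difference matches t_k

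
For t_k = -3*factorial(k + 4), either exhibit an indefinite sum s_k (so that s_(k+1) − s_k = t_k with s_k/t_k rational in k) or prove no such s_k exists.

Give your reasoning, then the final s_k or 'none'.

Step 1: r(k) = k + 5.
Gosper form: A/B · C(k+1)/C(k) with A=k + 5, B=1, C=1.
f must satisfy (k + 5)·f(k+1) − (1)·f(k) = 1.
From deg A=1, deg B=0, deg C=0: d=-1.
Bound -1 < 0, so the key equation has no polynomial solution.

not Gosper-summable; s_k does not exist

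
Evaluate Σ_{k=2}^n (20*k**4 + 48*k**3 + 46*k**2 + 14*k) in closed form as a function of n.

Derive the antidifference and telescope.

S(n) = 4*n**5 + 22*n**4 + 46*n**3 + 42*n**2 + 14*n - 128

Ratio r(k) = (10*k**4 + 64*k**3 + 155*k**2 + 165*k + 64)/(k*(10*k**3 + 24*k**2 + 23*k + 7)).
Factor: A=1; B=1; C=k**4 + 12*k**3/5 + 23*k**2/10 + 7*k/10.
Solve (1)·f(k+1) − (1)·f(k) = k**4 + 12*k**3/5 + 23*k**2/10 + 7*k/10.
deg f ≤ 5 (via 0,0,4).
Solving with deg f ≤ 5: f(k) = k**2*(k - 1)*(2*k**2 + 3*k + 2)/10.
Get s_k = R·t_k = 2*k**2*(2*k**3 + k**2 - k - 2) with R(k) = B(k−1)f(k)/C(k) = k*(k - 1)*(2*k**2 + 3*k + 2)/(10*k**3 + 24*k**2 + 23*k + 7).
Verify: 2*k*(10*k**3 + 24*k**2 + 23*k + 7) matches t_k.
Telescope: S(n) = s_(n+1) − s_(2) = 2*n*(2*n**4 + 11*n**3 + 23*n**2 + 21*n + 7) − (128) = 4*n**5 + 22*n**4 + 46*n**3 + 42*n**2 + 14*n - 128.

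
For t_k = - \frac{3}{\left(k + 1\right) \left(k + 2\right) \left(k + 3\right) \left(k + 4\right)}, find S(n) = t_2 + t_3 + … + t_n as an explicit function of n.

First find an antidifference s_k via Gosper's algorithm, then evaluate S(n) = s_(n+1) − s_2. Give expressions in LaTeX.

S(n) = \frac{- n^{3} - 9 n^{2} - 26 n + 36}{60 \left(n^{3} + 9 n^{2} + 26 n + 24\right)}

Compute t_(k+1)/t_k: get (k + 1)/(k + 5).
Normal form (A,B,C) = (k + 1, k + 5, 1).
Key eq: (k + 1)·f(k+1) = (k + 4)·f(k) + (1).
From deg A=1, deg B=1, deg C=0: d=3.
Solve for f: f(k) = k*(k**2 + 6*k + 11)/18 (degree 3 ≤ 3).
R(k) = B(k−1)·f(k)/C(k) = k*(k + 4)*(k**2 + 6*k + 11)/18; s_k = R·t_k = k*(-k**2 - 6*k - 11)/(6*(k + 1)*(k + 2)*(k + 3)).
Check: Δs_k = -3/(k**4 + 10*k**3 + 35*k**2 + 50*k + 24). ✓
s_(n+1) = (-n**3 - 9*n**2 - 26*n - 18)/(6*(n**3 + 9*n**2 + 26*n + 24)) and s_(2) = -3/20, so S(n) = (-n**3 - 9*n**2 - 26*n + 36)/(60*(n**3 + 9*n**2 + 26*n + 24)).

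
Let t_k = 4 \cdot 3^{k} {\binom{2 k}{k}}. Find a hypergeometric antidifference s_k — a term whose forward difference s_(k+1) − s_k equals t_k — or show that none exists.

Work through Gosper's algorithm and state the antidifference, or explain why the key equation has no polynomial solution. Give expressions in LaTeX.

Compute t_(k+1)/t_k: get 6*(2*k + 1)/(k + 1).
Gosper form: A/B · C(k+1)/C(k) with A=12*k + 6, B=k + 1, C=1.
Solve (12*k + 6)·f(k+1) − (k)·f(k) = 1.
Bound: deg f ≤ -1.
Bound -1 < 0, so the key equation has no polynomial solution.

none (Gosper's algorithm certifies no s_k)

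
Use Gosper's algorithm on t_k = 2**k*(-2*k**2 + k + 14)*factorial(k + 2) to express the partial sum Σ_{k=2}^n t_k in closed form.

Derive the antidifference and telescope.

Step 1: r(k) = 2*(k + 3)*(k - 2*(k + 1)**2 + 15)/(-2*k**2 + k + 14).
Factor: A=2*k + 6; B=1; C=k**2 - k/2 - 7.
Set up (2*k + 6)·f(k+1) − (1)·f(k) − (k**2 - k/2 - 7) = 0.
Degrees (1,0,2) ⇒ d ≤ 1.
Solving with deg f ≤ 1: f(k) = (k - 4)/2.
Then R = B(k−1)f/C = (k - 4)/(2*k**2 - k - 14), so s_k = R(k)·t_k = -2**k*(k - 4)*factorial(k + 2).
s_(k+1) − s_k = 2**k*(-2*k**2 + k + 14)*factorial(k + 2) = t_k.
Σ_(k=2)^n t_k = s_(n+1) − s_(2) = (-2**(n + 1)*(n - 3)*factorial(n + 3)) − (192), i.e. -2*2**n*n*factorial(n + 3) + 6*2**n*factorial(n + 3) - 192.

S(n) = -2*2**n*n*factorial(n + 3) + 6*2**n*factorial(n + 3) - 192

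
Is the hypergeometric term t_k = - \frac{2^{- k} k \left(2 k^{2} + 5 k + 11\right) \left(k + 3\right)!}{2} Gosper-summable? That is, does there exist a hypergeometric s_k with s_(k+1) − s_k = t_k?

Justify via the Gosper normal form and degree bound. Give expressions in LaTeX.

Yes. s_k = - 2^{- k} \left(2 k^{2} - 3 k + 2\right) \left(k + 3\right)!.

The ratio is (k + 1)*(k + 4)*(5*k + 2*(k + 1)**2 + 16)/(2*k*(2*k**2 + 5*k + 11)).
Factor: A=k/2 + 2; B=1; C=k**3 + 5*k**2/2 + 11*k/2.
Need (k/2 + 2)·f(k+1) − (1)·f(k) = k**3 + 5*k**2/2 + 11*k/2.
d = 2 from the (1,0,3) case.
Coefficient equations give f(k) = 2*k**2 - 3*k + 2.
R(k) = B(k−1)·f(k)/C(k) = 2*(2*k**2 - 3*k + 2)/(k*(2*k**2 + 5*k + 11)); s_k = R·t_k = -(2*k**2 - 3*k + 2)*factorial(k + 3)/2**k.
Check: Δs_k = -k*(2*k**2 + 5*k + 11)*factorial(k + 3)/(2*2**k). ✓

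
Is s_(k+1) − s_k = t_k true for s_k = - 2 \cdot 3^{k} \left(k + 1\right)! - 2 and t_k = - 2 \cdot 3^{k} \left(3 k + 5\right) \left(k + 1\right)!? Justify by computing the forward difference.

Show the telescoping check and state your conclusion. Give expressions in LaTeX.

s_(k+1) = -2*3**(k + 1)*factorial(k + 2) - 2
s_(k+1) − s_k = -2*3**k*(3*k + 5)*factorial(k + 1)
(s_(k+1) − s_k) − t_k = 0

valid (s_(k+1) − s_k reduces to t_k)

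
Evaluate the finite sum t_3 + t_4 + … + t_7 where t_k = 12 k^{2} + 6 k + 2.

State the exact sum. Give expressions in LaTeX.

Σ = 1780

The ratio is (6*k**2 + 15*k + 10)/(6*k**2 + 3*k + 1).
So A=1 and B=1, with C=k**2 + k/2 + 1/6.
Set up (1)·f(k+1) − (1)·f(k) − (k**2 + k/2 + 1/6) = 0.
deg f ≤ 3 (via 0,0,2).
Solving with deg f ≤ 3: f(k) = k*(4*k**2 - 3*k + 1)/12.
Then R = B(k−1)f/C = k*(4*k**2 - 3*k + 1)/(2*(6*k**2 + 3*k + 1)), so s_k = R(k)·t_k = k*(4*k**2 - 3*k + 1).
s_(k+1) − s_k = 12*k**2 + 6*k + 2 = t_k.
Evaluate s at k=8 and k=3: 1864 and 84; difference 1780.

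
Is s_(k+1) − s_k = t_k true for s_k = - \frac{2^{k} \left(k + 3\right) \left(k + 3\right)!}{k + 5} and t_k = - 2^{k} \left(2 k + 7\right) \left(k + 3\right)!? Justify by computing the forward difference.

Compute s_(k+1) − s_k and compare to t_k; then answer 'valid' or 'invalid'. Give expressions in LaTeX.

s_(k+1) = -2**(k + 1)*(k + 4)*factorial(k + 4)/(k + 6)
s_(k+1) − s_k = -2**k*(2*k**3 + 25*k**2 + 103*k + 142)*factorial(k + 3)/((k + 5)*(k + 6))
(s_(k+1) − s_k) − t_k = 2**(k + 1)*(2*k**2 + 17*k + 34)*factorial(k + 3)/((k + 5)*(k + 6))

Invalid: residual \frac{2^{k + 1} \left(2 k^{2} + 17 k + 34\right) \left(k + 3\right)!}{\left(k + 5\right) \left(k + 6\right)} ≠ 0.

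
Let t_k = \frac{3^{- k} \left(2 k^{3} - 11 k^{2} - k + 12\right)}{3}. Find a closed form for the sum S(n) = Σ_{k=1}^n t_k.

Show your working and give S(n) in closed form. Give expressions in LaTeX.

S(n) = 3^{- n - 1} \left(- 3^{n + 1} - n^{3} + n^{2} + 8 n + 3\right)

t_(k+1)/t_k = (2*k**3 - 5*k**2 - 17*k + 2)/(3*(2*k**3 - 11*k**2 - k + 12)).
So A=1/3 and B=1, with C=k**3 - 11*k**2/2 - k/2 + 6.
Key eq: (1/3)·f(k+1) = (1)·f(k) + (k**3 - 11*k**2/2 - k/2 + 6).
d = 3 from the (0,0,3) case.
Solving with deg f ≤ 3: f(k) = -3*(k**3 - 4*k**2 - 3*k + 3)/2.
Then R = B(k−1)f/C = -3*(k**3 - 4*k**2 - 3*k + 3)/((k + 1)*(2*k**2 - 13*k + 12)), so s_k = R(k)·t_k = (-k**3 + 4*k**2 + 3*k - 3)/3**k.
Δs = (2*k**3 - 11*k**2 - k + 12)/(3*3**k), as required.
s_(n+1) = 3**(-n - 1)*(-n**3 + n**2 + 8*n + 3) and s_(1) = 1, so S(n) = 3**(-n - 1)*(-3**(n + 1) - n**3 + n**2 + 8*n + 3).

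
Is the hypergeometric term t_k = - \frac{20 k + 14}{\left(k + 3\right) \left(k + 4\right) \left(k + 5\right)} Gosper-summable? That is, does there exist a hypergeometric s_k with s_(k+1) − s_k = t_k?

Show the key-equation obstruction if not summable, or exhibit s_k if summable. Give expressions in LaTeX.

Yes. s_k = - \frac{k \left(37 k + 19\right)}{12 \left(k + 3\right) \left(k + 4\right)}.

t_(k+1)/t_k = (k + 3)*(10*k + 17)/((k + 6)*(10*k + 7)).
So A=k + 3 and B=k + 6, with C=k + 7/10.
Key eq: (k + 3)·f(k+1) = (k + 5)·f(k) + (k + 7/10).
Bound: deg f ≤ 2.
Coefficient equations give f(k) = k*(37*k + 19)/240.
Get s_k = R·t_k = -k*(37*k + 19)/(12*(k + 3)*(k + 4)) with R(k) = B(k−1)f(k)/C(k) = k*(k + 5)*(37*k + 19)/(24*(10*k + 7)).
s_(k+1) − s_k = 2*(-10*k - 7)/(k**3 + 12*k**2 + 47*k + 60) = t_k.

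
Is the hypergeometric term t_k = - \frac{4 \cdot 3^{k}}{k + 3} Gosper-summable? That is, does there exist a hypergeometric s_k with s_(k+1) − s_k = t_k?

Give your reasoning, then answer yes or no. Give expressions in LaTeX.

r(k) = 3*(k + 3)/(k + 4) after simplifying.
Factor: A=3*k + 9; B=k + 4; C=1.
Key eq: (3*k + 9)·f(k+1) = (k + 3)·f(k) + (1).
Degrees (1,1,0) ⇒ d ≤ -1.
deg f ≤ -1 is impossible — no certificate.

No — negative degree bound, so no certificate f.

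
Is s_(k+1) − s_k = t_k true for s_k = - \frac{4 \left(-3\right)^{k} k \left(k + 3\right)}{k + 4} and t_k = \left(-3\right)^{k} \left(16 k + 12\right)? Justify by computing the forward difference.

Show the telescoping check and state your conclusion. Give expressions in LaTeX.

Invalid: residual \frac{16 \left(-3\right)^{k} \left(- k^{2} - 5 k - 3\right)}{k^{2} + 9 k + 20} ≠ 0.

s_(k+1) = 12*(-3)**k*(k + 1)*(k + 4)/(k + 5)
s_(k+1) − s_k = (-3)**k*(16*k**3 + 140*k**2 + 348*k + 192)/(k**2 + 9*k + 20)
(s_(k+1) − s_k) − t_k = 16*(-3)**k*(-k**2 - 5*k - 3)/(k**2 + 9*k + 20)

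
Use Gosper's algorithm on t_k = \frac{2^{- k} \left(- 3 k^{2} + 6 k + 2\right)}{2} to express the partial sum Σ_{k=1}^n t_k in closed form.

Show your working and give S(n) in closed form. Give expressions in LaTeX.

The ratio is (3*k**2 - 5)/(2*(3*k**2 - 6*k - 2)).
A = 1/2, B = 1, C = k**2 - 2*k - 2/3.
Set up (1/2)·f(k+1) − (1)·f(k) − (k**2 - 2*k - 2/3) = 0.
From deg A=0, deg B=0, deg C=2: d=2.
Solve for f: f(k) = -2*(3*k**2 + 1)/3 (degree 2 ≤ 2).
Then R = B(k−1)f/C = -2*(3*k**2 + 1)/(3*k**2 - 6*k - 2), so s_k = R(k)·t_k = (3*k**2 + 1)/2**k.
s_(k+1) − s_k = (-3*k**2 + 6*k + 2)/(2*2**k) = t_k.
Telescope: S(n) = s_(n+1) − s_(1) = 2**(-n - 1)*(3*n**2 + 6*n + 4) − (2) = 2**(-n - 1)*(-2**(n + 2) + 3*n**2 + 6*n + 4).

S(n) = 2^{- n - 1} \left(- 2^{n + 2} + 3 n^{2} + 6 n + 4\right)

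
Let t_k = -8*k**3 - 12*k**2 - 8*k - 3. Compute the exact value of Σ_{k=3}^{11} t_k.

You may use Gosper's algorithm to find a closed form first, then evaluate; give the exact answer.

r(k) = (8*k**3 + 36*k**2 + 56*k + 31)/(8*k**3 + 12*k**2 + 8*k + 3) after simplifying.
Take A(k)=1, B(k)=1, C(k)=k**3 + 3*k**2/2 + k + 3/8.
Need (1)·f(k+1) − (1)·f(k) = k**3 + 3*k**2/2 + k + 3/8.
deg f ≤ 4 (via 0,0,3).
Solving with deg f ≤ 4: f(k) = k*(2*k**3 + 1)/8.
Certificate R = B(k−1)f/C = k*(2*k**3 + 1)/(8*k**3 + 12*k**2 + 8*k + 3) gives s_k = -2*k**4 - k.
Verify: 2*k**4 - 2*(k + 1)**4 - 1 matches t_k.
Evaluate s at k=12 and k=3: -41484 and -165; difference -41319.

Σ = -41319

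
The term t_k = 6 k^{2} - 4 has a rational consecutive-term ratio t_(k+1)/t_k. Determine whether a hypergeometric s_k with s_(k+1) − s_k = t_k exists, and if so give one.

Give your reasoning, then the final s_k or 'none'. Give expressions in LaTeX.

Step 1: r(k) = (3*(k + 1)**2 - 2)/(3*k**2 - 2).
Normal form (A,B,C) = (1, 1, k**2 - 2/3).
Set up (1)·f(k+1) − (1)·f(k) − (k**2 - 2/3) = 0.
deg f ≤ 3 (via 0,0,2).
Solving with deg f ≤ 3: f(k) = k*(2*k**2 - 3*k - 3)/6.
So s_k = (B(k−1)f/C)·t_k = (k*(2*k**2 - 3*k - 3)/(2*(3*k**2 - 2)))·t_k = k*(2*k**2 - 3*k - 3).
Verify: 6*k**2 - 4 matches t_k.

s_k = k \left(2 k^{2} - 3 k - 3\right)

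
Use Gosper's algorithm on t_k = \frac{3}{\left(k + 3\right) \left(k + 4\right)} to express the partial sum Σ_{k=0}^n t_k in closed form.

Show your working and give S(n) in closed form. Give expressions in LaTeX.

S(n) = \frac{n + 1}{n + 4}

t_(k+1)/t_k = (k + 3)/(k + 5).
A = k + 3, B = k + 5, C = 1.
Need (k + 3)·f(k+1) − (k + 4)·f(k) = 1.
deg f ≤ 1 (via 1,1,0).
Coefficient equations give f(k) = k/3.
Then R = B(k−1)f/C = k*(k + 4)/3, so s_k = R(k)·t_k = k/(k + 3).
Δs = 3/(k**2 + 7*k + 12), as required.
Telescope: S(n) = s_(n+1) − s_(0) = (n + 1)/(n + 4) − (0) = (n + 1)/(n + 4).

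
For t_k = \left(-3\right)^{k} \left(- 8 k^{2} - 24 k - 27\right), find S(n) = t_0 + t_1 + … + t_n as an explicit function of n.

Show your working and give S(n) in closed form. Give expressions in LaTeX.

Step 1: r(k) = 3*(-8*k**2 - 40*k - 59)/(8*k**2 + 24*k + 27).
A = -3, B = 1, C = k**2 + 3*k + 27/8.
Need (-3)·f(k+1) − (1)·f(k) = k**2 + 3*k + 27/8.
deg f ≤ 2 (via 0,0,2).
Coefficient equations give f(k) = -(2*k**2 + 3*k + 3)/8.
R(k) = B(k−1)·f(k)/C(k) = -(2*k**2 + 3*k + 3)/(8*k**2 + 24*k + 27); s_k = R·t_k = (-3)**k*(2*k**2 + 3*k + 3).
Check: Δs_k = (-3)**k*(-8*k**2 - 24*k - 27). ✓
Telescope: S(n) = s_(n+1) − s_(0) = (-3)**(n + 1)*(2*n**2 + 7*n + 8) − (3) = -6*(-3)**n*n**2 - 21*(-3)**n*n - 24*(-3)**n - 3.

S(n) = - 6 \left(-3\right)^{n} n^{2} - 21 \left(-3\right)^{n} n - 24 \left(-3\right)^{n} - 3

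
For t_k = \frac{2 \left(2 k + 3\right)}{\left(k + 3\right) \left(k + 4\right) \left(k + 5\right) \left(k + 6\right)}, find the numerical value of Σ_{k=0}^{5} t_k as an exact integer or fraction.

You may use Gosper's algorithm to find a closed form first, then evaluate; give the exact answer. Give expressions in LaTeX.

Σ = 5/99

Step 1: r(k) = (k + 3)*(2*k + 5)/((k + 7)*(2*k + 3)).
Factor: A=k + 3; B=k + 7; C=k + 3/2.
Key eq: (k + 3)·f(k+1) = (k + 6)·f(k) + (k + 3/2).
From deg A=1, deg B=1, deg C=1: d=3.
Solving with deg f ≤ 3: f(k) = k*(k**2 + 12*k + 17)/60.
So s_k = (B(k−1)f/C)·t_k = (k*(k + 6)*(k**2 + 12*k + 17)/(30*(2*k + 3)))·t_k = k*(k**2 + 12*k + 17)/(15*(k + 3)*(k + 4)*(k + 5)).
Check: Δs_k = 2*(2*k + 3)/(k**4 + 18*k**3 + 119*k**2 + 342*k + 360). ✓
Evaluate s at k=6 and k=0: 5/99 and 0; difference 5/99.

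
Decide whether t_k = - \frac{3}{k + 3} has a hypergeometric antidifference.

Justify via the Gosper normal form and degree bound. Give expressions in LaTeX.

Compute t_(k+1)/t_k: get (k + 3)/(k + 4).
Normal form (A,B,C) = (k + 3, k + 4, 1).
Key eq: (k + 3)·f(k+1) = (k + 3)·f(k) + (1).
d = 0 from the (1,1,0) case.
f = c0 ⇒ A·f(k+1) − B(k−1)·f(k) − C = -1. The system {-1 = 0} is inconsistent; no antidifference.

No. Not Gosper-summable.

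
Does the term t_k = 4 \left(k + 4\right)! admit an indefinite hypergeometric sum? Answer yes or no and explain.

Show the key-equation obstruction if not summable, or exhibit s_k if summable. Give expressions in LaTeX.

No. Not Gosper-summable.

The ratio is k + 5.
So A=k + 5 and B=1, with C=1.
Solve (k + 5)·f(k+1) − (1)·f(k) = 1.
Bound: deg f ≤ -1.
Bound -1 < 0, so the key equation has no polynomial solution.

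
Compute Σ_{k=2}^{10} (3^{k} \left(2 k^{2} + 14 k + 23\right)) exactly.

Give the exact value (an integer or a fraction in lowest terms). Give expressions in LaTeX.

Σ = 29937699

r(k) = 3*(2*k**2 + 18*k + 39)/(2*k**2 + 14*k + 23) after simplifying.
Factor: A=3; B=1; C=k**2 + 7*k + 23/2.
Set up (3)·f(k+1) − (1)·f(k) − (k**2 + 7*k + 23/2) = 0.
d = 2 from the (0,0,2) case.
A polynomial solution: f(k) = (k + 2)**2/2.
Then R = B(k−1)f/C = (k + 2)**2/(2*k**2 + 14*k + 23), so s_k = R(k)·t_k = 3**k*(k**2 + 4*k + 4).
Check: Δs_k = 3**k*(2*k**2 + 14*k + 23). ✓
Sum = s_(11) − s_(2); s_(11) = 29937843, s_(2) = 144 ⇒ 29937699.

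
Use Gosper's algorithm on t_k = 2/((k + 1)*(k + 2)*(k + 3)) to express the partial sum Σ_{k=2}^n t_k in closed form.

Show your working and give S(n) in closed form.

t_(k+1)/t_k = (k + 1)/(k + 4).
Take A(k)=k + 1, B(k)=k + 4, C(k)=1.
Set up (k + 1)·f(k+1) − (k + 3)·f(k) − (1) = 0.
Degrees (1,1,0) ⇒ d ≤ 2.
Solve for f: f(k) = k*(k + 3)/4 (degree 2 ≤ 2).
Then R = B(k−1)f/C = k*(k + 3)**2/4, so s_k = R(k)·t_k = k*(k + 3)/(2*(k + 1)*(k + 2)).
Δs = 2/(k**3 + 6*k**2 + 11*k + 6), as required.
s_(n+1) = (n**2 + 5*n + 4)/(2*(n**2 + 5*n + 6)) and s_(2) = 5/12, so S(n) = (n**2 + 5*n - 6)/(12*(n**2 + 5*n + 6)).

S(n) = (n**2 + 5*n - 6)/(12*(n**2 + 5*n + 6))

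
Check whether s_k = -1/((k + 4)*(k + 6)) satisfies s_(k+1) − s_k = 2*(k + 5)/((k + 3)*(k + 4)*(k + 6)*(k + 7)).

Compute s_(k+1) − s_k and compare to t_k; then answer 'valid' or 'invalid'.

s_(k+1) = -1/((k + 5)*(k + 7))
s_(k+1) − s_k = (2*k + 11)/(k**4 + 22*k**3 + 179*k**2 + 638*k + 840)
(s_(k+1) − s_k) − t_k = (-3*k - 17)/(k**5 + 25*k**4 + 245*k**3 + 1175*k**2 + 2754*k + 2520)

Invalid: residual (-3*k - 17)/(k**5 + 25*k**4 + 245*k**3 + 1175*k**2 + 2754*k + 2520) ≠ 0.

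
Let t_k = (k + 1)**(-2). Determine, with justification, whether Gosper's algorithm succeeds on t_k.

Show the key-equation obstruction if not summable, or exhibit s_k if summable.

No — t_k has no hypergeometric antidifference.

The ratio is (k + 1)**2/(k + 2)**2.
Gosper form: A/B · C(k+1)/C(k) with A=k**2 + 2*k + 1, B=k**2 + 4*k + 4, C=1.
f must satisfy (k**2 + 2*k + 1)·f(k+1) − (k**2 + 2*k + 1)·f(k) = 1.
From deg A=2, deg B=2, deg C=0: d=0.
Put f(k) = c0: A·f(k+1) − B(k−1)·f(k) − C = -1; need -1 = 0 — inconsistent ⇒ no f, not summable.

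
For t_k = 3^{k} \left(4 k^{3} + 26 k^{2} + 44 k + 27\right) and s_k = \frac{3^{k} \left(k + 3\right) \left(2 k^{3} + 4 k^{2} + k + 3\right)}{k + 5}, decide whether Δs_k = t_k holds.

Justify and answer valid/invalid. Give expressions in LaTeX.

Invalid: residual \frac{3^{k} \left(- 8 k^{4} - 88 k^{3} - 340 k^{2} - 492 k - 264\right)}{k^{2} + 11 k + 30} ≠ 0.

s_(k+1) = 3**(k + 1)*(k + 4)*(k + 2*(k + 1)**3 + 4*(k + 1)**2 + 4)/(k + 6)
s_(k+1) − s_k = 3**k*(4*k**5 + 62*k**4 + 362*k**3 + 951*k**2 + 1125*k + 546)/(k**2 + 11*k + 30)
(s_(k+1) − s_k) − t_k = 3**k*(-8*k**4 - 88*k**3 - 340*k**2 - 492*k - 264)/(k**2 + 11*k + 30)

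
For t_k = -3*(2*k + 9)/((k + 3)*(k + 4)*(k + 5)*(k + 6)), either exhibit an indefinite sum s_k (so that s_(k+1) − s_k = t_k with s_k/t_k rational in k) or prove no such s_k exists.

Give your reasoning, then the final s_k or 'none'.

Compute t_(k+1)/t_k: get (k + 3)*(2*k + 11)/((k + 7)*(2*k + 9)).
Take A(k)=k + 3, B(k)=k + 7, C(k)=k + 9/2.
Set up (k + 3)·f(k+1) − (k + 6)·f(k) − (k + 9/2) = 0.
From deg A=1, deg B=1, deg C=1: d=3.
Solving with deg f ≤ 3: f(k) = k*(k + 4)*(k + 8)/30.
Certificate R = B(k−1)f/C = k*(k + 4)*(k + 6)*(k + 8)/(15*(2*k + 9)) gives s_k = k*(-k - 8)/(5*(k**2 + 8*k + 15)).
Verify: 3*(-2*k - 9)/(k**4 + 18*k**3 + 119*k**2 + 342*k + 360) matches t_k.

s_k = k*(-k - 8)/(5*(k**2 + 8*k + 15))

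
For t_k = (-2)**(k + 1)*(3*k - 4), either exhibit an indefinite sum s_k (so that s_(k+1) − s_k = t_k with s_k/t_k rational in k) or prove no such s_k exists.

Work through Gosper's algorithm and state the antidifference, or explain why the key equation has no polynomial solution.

Ratio r(k) = 2*(1 - 3*k)/(3*k - 4).
Factor: A=-2; B=1; C=k - 4/3.
Set up (-2)·f(k+1) − (1)·f(k) − (k - 4/3) = 0.
deg f ≤ 1 (via 0,0,1).
Solve for f: f(k) = -(k - 2)/3 (degree 1 ≤ 1).
R(k) = B(k−1)·f(k)/C(k) = -(k - 2)/(3*k - 4); s_k = R·t_k = (-2)**(k + 1)*(2 - k).
Δs = (-2)**(k + 1)*(3*k - 4), as required.

s_k = (-2)**(k + 1)*(2 - k)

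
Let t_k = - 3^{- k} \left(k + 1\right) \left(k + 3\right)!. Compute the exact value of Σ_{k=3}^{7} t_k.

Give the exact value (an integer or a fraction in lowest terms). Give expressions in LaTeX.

Σ = -490640/27

t_(k+1)/t_k = (k + 2)*(k + 4)/(3*(k + 1)).
Take A(k)=k/3 + 4/3, B(k)=1, C(k)=k + 1.
f must satisfy (k/3 + 4/3)·f(k+1) − (1)·f(k) = k + 1.
Bound: deg f ≤ 0.
Solve for f: f(k) = 3 (degree 0 ≤ 0).
So s_k = (B(k−1)f/C)·t_k = (3/(k + 1))·t_k = -3**(1 - k)*factorial(k + 3).
Δs = -(k + 1)*factorial(k + 3)/3**k, as required.
Telescoping: Σ = s_(8) − s_(3) = -492800/27 − (-80) = -490640/27.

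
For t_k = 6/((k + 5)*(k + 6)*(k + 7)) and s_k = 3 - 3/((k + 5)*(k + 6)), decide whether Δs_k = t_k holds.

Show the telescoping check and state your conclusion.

valid; difference matches t_k

s_(k+1) = 3 - 3/((k + 6)*(k + 7))
s_(k+1) − s_k = 6/(k**3 + 18*k**2 + 107*k + 210)
(s_(k+1) − s_k) − t_k = 0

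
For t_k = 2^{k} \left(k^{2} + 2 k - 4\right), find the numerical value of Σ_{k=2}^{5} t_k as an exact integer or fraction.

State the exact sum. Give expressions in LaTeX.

Σ = 1416

r(k) = 2*(k**2 + 4*k - 1)/(k**2 + 2*k - 4) after simplifying.
So A=2 and B=1, with C=k**2 + 2*k - 4.
Set up (2)·f(k+1) − (1)·f(k) − (k**2 + 2*k - 4) = 0.
deg f ≤ 2 (via 0,0,2).
Coefficient equations give f(k) = k**2 - 2*k - 2.
So s_k = (B(k−1)f/C)·t_k = ((k**2 - 2*k - 2)/(k**2 + 2*k - 4))·t_k = 2**k*(k**2 - 2*k - 2).
Check: Δs_k = 2**k*(k**2 + 2*k - 4). ✓
Telescoping: Σ = s_(6) − s_(2) = 1408 − (-8) = 1416.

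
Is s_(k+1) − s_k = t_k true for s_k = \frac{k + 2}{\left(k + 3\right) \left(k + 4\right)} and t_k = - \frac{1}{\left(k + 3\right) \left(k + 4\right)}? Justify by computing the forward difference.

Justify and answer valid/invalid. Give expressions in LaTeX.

Invalid: residual \frac{4}{k^{3} + 12 k^{2} + 47 k + 60} ≠ 0.

s_(k+1) = (k + 3)/((k + 4)*(k + 5))
s_(k+1) − s_k = (-k - 1)/(k**3 + 12*k**2 + 47*k + 60)
(s_(k+1) − s_k) − t_k = 4/(k**3 + 12*k**2 + 47*k + 60)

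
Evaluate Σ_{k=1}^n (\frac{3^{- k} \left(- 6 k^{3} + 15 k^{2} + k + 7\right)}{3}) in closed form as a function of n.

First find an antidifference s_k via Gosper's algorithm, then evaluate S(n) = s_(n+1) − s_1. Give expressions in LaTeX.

r(k) = (6*k**3 + 3*k**2 - 13*k - 17)/(3*(6*k**3 - 15*k**2 - k - 7)) after simplifying.
Gosper form: A/B · C(k+1)/C(k) with A=1/3, B=1, C=k**3 - 5*k**2/2 - k/6 - 7/6.
Key eq: (1/3)·f(k+1) = (1)·f(k) + (k**3 - 5*k**2/2 - k/6 - 7/6).
From deg A=0, deg B=0, deg C=3: d=3.
Solving with deg f ≤ 3: f(k) = -(3*k**3 - 3*k**2 + k - 3)/2.
R(k) = B(k−1)·f(k)/C(k) = -3*(3*k**3 - 3*k**2 + k - 3)/(6*k**3 - 15*k**2 - k - 7); s_k = R·t_k = (3*k**3 - 3*k**2 + k - 3)/3**k.
Verify: (-6*k**3 + 15*k**2 + k + 7)/(3*3**k) matches t_k.
Evaluate: s_(n+1) = 3**(-n - 1)*(3*n**3 + 6*n**2 + 4*n - 2); subtract s_(1) = -2/3 ⇒ S(n) = 3**(-n - 1)*(2*3**n + 3*n**3 + 6*n**2 + 4*n - 2).

S(n) = 3^{- n - 1} \left(2 \cdot 3^{n} + 3 n^{3} + 6 n^{2} + 4 n - 2\right)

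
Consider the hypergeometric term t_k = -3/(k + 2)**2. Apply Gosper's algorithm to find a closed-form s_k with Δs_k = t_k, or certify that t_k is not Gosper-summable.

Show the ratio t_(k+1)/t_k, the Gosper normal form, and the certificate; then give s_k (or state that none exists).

t_(k+1)/t_k = (k + 2)**2/(k + 3)**2.
Take A(k)=k**2 + 4*k + 4, B(k)=k**2 + 6*k + 9, C(k)=1.
f must satisfy (k**2 + 4*k + 4)·f(k+1) − (k**2 + 4*k + 4)·f(k) = 1.
Bound: deg f ≤ 0.
Generic f = c0 gives residual -1; -1 = 0 cannot hold, so t_k is not Gosper-summable.

none (Gosper's algorithm certifies no s_k)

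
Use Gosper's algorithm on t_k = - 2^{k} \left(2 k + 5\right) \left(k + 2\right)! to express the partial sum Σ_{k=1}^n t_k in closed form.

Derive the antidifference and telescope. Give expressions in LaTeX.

Compute t_(k+1)/t_k: get 2*(k + 3)*(2*k + 7)/(2*k + 5).
A = 2*k + 6, B = 1, C = k + 5/2.
Solve (2*k + 6)·f(k+1) − (1)·f(k) = k + 5/2.
d = 0 from the (1,0,1) case.
Solve for f: f(k) = 1/2 (degree 0 ≤ 0).
So s_k = (B(k−1)f/C)·t_k = (1/(2*k + 5))·t_k = -2**k*factorial(k + 2).
Verify: -2**k*(2*k + 5)*factorial(k + 2) matches t_k.
s_(n+1) = -2**(n + 1)*factorial(n + 3) and s_(1) = -12, so S(n) = -2*2**n*factorial(n + 3) + 12.

S(n) = - 2 \cdot 2^{n} \left(n + 3\right)! + 12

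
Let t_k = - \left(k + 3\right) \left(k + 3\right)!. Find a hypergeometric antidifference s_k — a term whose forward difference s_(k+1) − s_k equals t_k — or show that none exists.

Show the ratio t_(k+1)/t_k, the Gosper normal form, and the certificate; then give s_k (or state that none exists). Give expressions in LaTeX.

s_k = - \left(k + 3\right)!

Ratio r(k) = (k + 4)**2/(k + 3).
So A=k + 4 and B=1, with C=k + 3.
Set up (k + 4)·f(k+1) − (1)·f(k) − (k + 3) = 0.
d = 0 from the (1,0,1) case.
A polynomial solution: f(k) = 1.
Then R = B(k−1)f/C = 1/(k + 3), so s_k = R(k)·t_k = -factorial(k + 3).
Δs = -(k + 3)*factorial(k + 3), as required.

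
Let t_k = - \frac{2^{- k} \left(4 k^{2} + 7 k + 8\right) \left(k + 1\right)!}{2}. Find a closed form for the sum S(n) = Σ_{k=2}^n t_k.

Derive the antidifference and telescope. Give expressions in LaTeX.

The ratio is (k + 2)*(7*k + 4*(k + 1)**2 + 15)/(2*(4*k**2 + 7*k + 8)).
A = k/2 + 1, B = 1, C = k**2 + 7*k/4 + 2.
f must satisfy (k/2 + 1)·f(k+1) − (1)·f(k) = k**2 + 7*k/4 + 2.
Degrees (1,0,2) ⇒ d ≤ 1.
Solving with deg f ≤ 1: f(k) = (4*k + 3)/2.
Get s_k = R·t_k = -(4*k + 3)*factorial(k + 1)/2**k with R(k) = B(k−1)f(k)/C(k) = 2*(4*k + 3)/(4*k**2 + 7*k + 8).
s_(k+1) − s_k = -(4*k**2 + 7*k + 8)*factorial(k + 1)/(2*2**k) = t_k.
Σ_(k=2)^n t_k = s_(n+1) − s_(2) = (-2**(-n - 1)*(4*n + 7)*factorial(n + 2)) − (-33/2), i.e. 2**(-n - 1)*(33*2**n - 4*n**3*factorial(n) - 19*n**2*factorial(n) - 29*n*factorial(n) - 14*factorial(n)).

S(n) = 2^{- n - 1} \left(33 \cdot 2^{n} - 4 n^{3} n! - 19 n^{2} n! - 29 n n! - 14 n!\right)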